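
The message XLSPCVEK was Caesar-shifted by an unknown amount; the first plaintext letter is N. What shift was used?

10

From the crib: X(23)−N(13)=10, so the shift is 10.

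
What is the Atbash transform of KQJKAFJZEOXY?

PJQPZUQAVLCB

K(10) → P(15)
Q(16) → J(9)
J(9) → Q(16)
K(10) → P(15)
A(0) → Z(25)
F(5) → U(20)
J(9) → Q(16)
Z(25) → A(0)
E(4) → V(21)
O(14) → L(11)
X(23) → C(2)
Y(24) → B(1)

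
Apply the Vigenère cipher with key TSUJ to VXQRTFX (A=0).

OPKAMXR

Repeat the key across the message: TSUJTSU
V(21)+T(19): 40≡14 → O
X(23)+S(18): 41≡15 → P
Q(16)+U(20): 36≡10 → K
R(17)+J(9): 26≡0 → A
T(19)+T(19): 38≡12 → M
F(5)+S(18): 23 → X
X(23)+U(20): 43≡17 → R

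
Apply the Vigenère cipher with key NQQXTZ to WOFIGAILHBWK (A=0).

Repeat the key across the message: NQQXTZNQQXTZ
W(22)+N(13): 35≡9 → J
O(14)+Q(16): 30≡4 → E
F(5)+Q(16): 21 → V
I(8)+X(23): 31≡5 → F
G(6)+T(19): 25 → Z
A(0)+Z(25): 25 → Z
I(8)+N(13): 21 → V
L(11)+Q(16): 27≡1 → B
H(7)+Q(16): 23 → X
B(1)+X(23): 24 → Y
W(22)+T(19): 41≡15 → P
K(10)+Z(25): 35≡9 → J

JEVFZZVBXYPJ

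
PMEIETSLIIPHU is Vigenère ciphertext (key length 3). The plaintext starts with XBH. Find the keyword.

SLX

Subtract each crib letter from the matching ciphertext letter (mod 26):
P(15)−X(23)=-8≡18 → S
M(12)−B(1)=11 → L
E(4)−H(7)=-3≡23 → X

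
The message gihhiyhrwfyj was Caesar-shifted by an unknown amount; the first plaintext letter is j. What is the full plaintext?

jlkklbkuzibm

From the crib: g(6)−j(9)=-3≡23, so the shift is 23.
Subtract 23 from each ciphertext letter:
g(6): 6−23=-17≡9 → j
i(8): 8−23=-15≡11 → l
h(7): 7−23=-16≡10 → k
h(7): 7−23=-16≡10 → k
i(8): 8−23=-15≡11 → l
y(24): 24−23=1 → b
h(7): 7−23=-16≡10 → k
r(17): 17−23=-6≡20 → u
w(22): 22−23=-1≡25 → z
f(5): 5−23=-18≡8 → i
y(24): 24−23=1 → b
j(9): 9−23=-14≡12 → m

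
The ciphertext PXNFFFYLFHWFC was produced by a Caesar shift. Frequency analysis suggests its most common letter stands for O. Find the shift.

The most frequent ciphertext letter is F (appears 5 times).
F is position 5; O is position 14.
Shift = -9≡17.

17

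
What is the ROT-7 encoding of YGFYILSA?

FNMFPSZH

Y(24): 24+7=31≡5 → F
G(6): 6+7=13 → N
F(5): 5+7=12 → M
Y(24): 24+7=31≡5 → F
I(8): 8+7=15 → P
L(11): 11+7=18 → S
S(18): 18+7=25 → Z
A(0): 0+7=7 → H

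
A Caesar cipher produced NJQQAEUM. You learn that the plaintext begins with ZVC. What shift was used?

From the crib: N(13)−Z(25)=-12≡14, so the shift is 14.

14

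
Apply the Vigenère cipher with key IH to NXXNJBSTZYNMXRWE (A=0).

Repeat the key across the message: IHIHIHIHIHIHIHIH
N(13)+I(8): 21 → V
X(23)+H(7): 30≡4 → E
X(23)+I(8): 31≡5 → F
N(13)+H(7): 20 → U
J(9)+I(8): 17 → R
B(1)+H(7): 8 → I
S(18)+I(8): 26≡0 → A
T(19)+H(7): 26≡0 → A
Z(25)+I(8): 33≡7 → H
Y(24)+H(7): 31≡5 → F
N(13)+I(8): 21 → V
M(12)+H(7): 19 → T
X(23)+I(8): 31≡5 → F
R(17)+H(7): 24 → Y
W(22)+I(8): 30≡4 → E
E(4)+H(7): 11 → L

VEFURIAAHFVTFYEL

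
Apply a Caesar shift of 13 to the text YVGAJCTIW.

LITNWPGVJ

Y(24): 24+13=37≡11 → L
V(21): 21+13=34≡8 → I
G(6): 6+13=19 → T
A(0): 0+13=13 → N
J(9): 9+13=22 → W
C(2): 2+13=15 → P
T(19): 19+13=32≡6 → G
I(8): 8+13=21 → V
W(22): 22+13=35≡9 → J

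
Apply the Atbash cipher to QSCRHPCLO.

Q(16) → J(9)
S(18) → H(7)
C(2) → X(23)
R(17) → I(8)
H(7) → S(18)
P(15) → K(10)
C(2) → X(23)
L(11) → O(14)
O(14) → L(11)

JHXISKXOL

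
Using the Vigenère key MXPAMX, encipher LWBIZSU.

XTQILPG

Repeat the key across the message: MXPAMXM
L(11)+M(12): 23 → X
W(22)+X(23): 45≡19 → T
B(1)+P(15): 16 → Q
I(8)+A(0): 8 → I
Z(25)+M(12): 37≡11 → L
S(18)+X(23): 41≡15 → P
U(20)+M(12): 32≡6 → G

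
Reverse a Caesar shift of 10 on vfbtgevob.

lvrjwuler

v(21): 21−10=11 → l
f(5): 5−10=-5≡21 → v
b(1): 1−10=-9≡17 → r
t(19): 19−10=9 → j
g(6): 6−10=-4≡22 → w
e(4): 4−10=-6≡20 → u
v(21): 21−10=11 → l
o(14): 14−10=4 → e
b(1): 1−10=-9≡17 → r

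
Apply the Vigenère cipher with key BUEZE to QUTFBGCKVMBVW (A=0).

Repeat the key across the message: BUEZEBUEZEBUE
Q(16)+B(1): 17 → R
U(20)+U(20): 40≡14 → O
T(19)+E(4): 23 → X
F(5)+Z(25): 30≡4 → E
B(1)+E(4): 5 → F
G(6)+B(1): 7 → H
C(2)+U(20): 22 → W
K(10)+E(4): 14 → O
V(21)+Z(25): 46≡20 → U
M(12)+E(4): 16 → Q
B(1)+B(1): 2 → C
V(21)+U(20): 41≡15 → P
W(22)+E(4): 26≡0 → A

ROXEFHWOUQCPA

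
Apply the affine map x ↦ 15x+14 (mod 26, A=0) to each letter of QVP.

Q(16): 15·16+14=254≡20 → U
V(21): 15·21+14=329≡17 → R
P(15): 15·15+14=239≡5 → F

URF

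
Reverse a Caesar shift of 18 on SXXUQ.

AFFCY

S(18): 18−18=0 → A
X(23): 23−18=5 → F
X(23): 23−18=5 → F
U(20): 20−18=2 → C
Q(16): 16−18=-2≡24 → Y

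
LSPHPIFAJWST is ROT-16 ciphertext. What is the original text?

L(11): 11−16=-5≡21 → V
S(18): 18−16=2 → C
P(15): 15−16=-1≡25 → Z
H(7): 7−16=-9≡17 → R
P(15): 15−16=-1≡25 → Z
I(8): 8−16=-8≡18 → S
F(5): 5−16=-11≡15 → P
A(0): 0−16=-16≡10 → K
J(9): 9−16=-7≡19 → T
W(22): 22−16=6 → G
S(18): 18−16=2 → C
T(19): 19−16=3 → D

VCZRZSPKTGCD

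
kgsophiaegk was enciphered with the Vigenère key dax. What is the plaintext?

hgvlpkfahdk

Repeat the key across the ciphertext: daxdaxdaxda
k(10)−d(3): 7 → h
g(6)−a(0): 6 → g
s(18)−x(23): -5≡21 → v
o(14)−d(3): 11 → l
p(15)−a(0): 15 → p
h(7)−x(23): -16≡10 → k
i(8)−d(3): 5 → f
a(0)−a(0): 0 → a
e(4)−x(23): -19≡7 → h
g(6)−d(3): 3 → d
k(10)−a(0): 10 → k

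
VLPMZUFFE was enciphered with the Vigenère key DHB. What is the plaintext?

SEOJSTCYD

Repeat the key across the ciphertext: DHBDHBDHB
V(21)−D(3): 18 → S
L(11)−H(7): 4 → E
P(15)−B(1): 14 → O
M(12)−D(3): 9 → J
Z(25)−H(7): 18 → S
U(20)−B(1): 19 → T
F(5)−D(3): 2 → C
F(5)−H(7): -2≡24 → Y
E(4)−B(1): 3 → D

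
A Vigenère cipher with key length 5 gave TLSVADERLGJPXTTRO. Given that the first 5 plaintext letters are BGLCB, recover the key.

Subtract each crib letter from the matching ciphertext letter (mod 26):
T(19)−B(1)=18 → S
L(11)−G(6)=5 → F
S(18)−L(11)=7 → H
V(21)−C(2)=19 → T
A(0)−B(1)=-1≡25 → Z

SFHTZ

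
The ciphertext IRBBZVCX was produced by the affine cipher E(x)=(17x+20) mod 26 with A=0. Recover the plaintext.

The inverse of 17 mod 26 is 23, since 17·23=391≡1. Apply D(y)=23·(y−20) mod 26:
I(8): 23·(8−20)=-276≡10 → K
R(17): 23·(17−20)=-69≡9 → J
B(1): 23·(1−20)=-437≡5 → F
B(1): 23·(1−20)=-437≡5 → F
Z(25): 23·(25−20)=115≡11 → L
V(21): 23·(21−20)=23 → X
C(2): 23·(2−20)=-414≡2 → C
X(23): 23·(23−20)=69≡17 → R

KJFFLXCR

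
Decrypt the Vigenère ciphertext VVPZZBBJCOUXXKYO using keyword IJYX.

NMRCRSDMUFWAPBAR

Repeat the key across the ciphertext: IJYXIJYXIJYXIJYX
V(21)−I(8): 13 → N
V(21)−J(9): 12 → M
P(15)−Y(24): -9≡17 → R
Z(25)−X(23): 2 → C
Z(25)−I(8): 17 → R
B(1)−J(9): -8≡18 → S
B(1)−Y(24): -23≡3 → D
J(9)−X(23): -14≡12 → M
C(2)−I(8): -6≡20 → U
O(14)−J(9): 5 → F
U(20)−Y(24): -4≡22 → W
X(23)−X(23): 0 → A
X(23)−I(8): 15 → P
K(10)−J(9): 1 → B
Y(24)−Y(24): 0 → A
O(14)−X(23): -9≡17 → R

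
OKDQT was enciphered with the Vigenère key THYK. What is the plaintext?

VDFGA

Repeat the key across the ciphertext: THYKT
O(14)−T(19): -5≡21 → V
K(10)−H(7): 3 → D
D(3)−Y(24): -21≡5 → F
Q(16)−K(10): 6 → G
T(19)−T(19): 0 → A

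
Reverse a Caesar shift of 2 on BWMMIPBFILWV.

B(1): 1−2=-1≡25 → Z
W(22): 22−2=20 → U
M(12): 12−2=10 → K
M(12): 12−2=10 → K
I(8): 8−2=6 → G
P(15): 15−2=13 → N
B(1): 1−2=-1≡25 → Z
F(5): 5−2=3 → D
I(8): 8−2=6 → G
L(11): 11−2=9 → J
W(22): 22−2=20 → U
V(21): 21−2=19 → T

ZUKKGNZDGJUT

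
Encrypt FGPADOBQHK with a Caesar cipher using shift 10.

PQZKNYLARU

F(5): 5+10=15 → P
G(6): 6+10=16 → Q
P(15): 15+10=25 → Z
A(0): 0+10=10 → K
D(3): 3+10=13 → N
O(14): 14+10=24 → Y
B(1): 1+10=11 → L
Q(16): 16+10=26≡0 → A
H(7): 7+10=17 → R
K(10): 10+10=20 → U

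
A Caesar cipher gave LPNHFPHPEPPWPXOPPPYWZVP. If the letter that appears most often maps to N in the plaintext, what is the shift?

The most frequent ciphertext letter is P (appears 10 times).
P is position 15; N is position 13.
Shift = 2.

2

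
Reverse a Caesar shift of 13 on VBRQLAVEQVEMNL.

V(21): 21−13=8 → I
B(1): 1−13=-12≡14 → O
R(17): 17−13=4 → E
Q(16): 16−13=3 → D
L(11): 11−13=-2≡24 → Y
A(0): 0−13=-13≡13 → N
V(21): 21−13=8 → I
E(4): 4−13=-9≡17 → R
Q(16): 16−13=3 → D
V(21): 21−13=8 → I
E(4): 4−13=-9≡17 → R
M(12): 12−13=-1≡25 → Z
N(13): 13−13=0 → A
L(11): 11−13=-2≡24 → Y

IOEDYNIRDIRZAY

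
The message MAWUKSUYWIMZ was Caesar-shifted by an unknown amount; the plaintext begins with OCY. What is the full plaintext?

From the crib: M(12)−O(14)=-2≡24, so the shift is 24.
Subtract 24 from each ciphertext letter:
M(12): 12−24=-12≡14 → O
A(0): 0−24=-24≡2 → C
W(22): 22−24=-2≡24 → Y
U(20): 20−24=-4≡22 → W
K(10): 10−24=-14≡12 → M
S(18): 18−24=-6≡20 → U
U(20): 20−24=-4≡22 → W
Y(24): 24−24=0 → A
W(22): 22−24=-2≡24 → Y
I(8): 8−24=-16≡10 → K
M(12): 12−24=-12≡14 → O
Z(25): 25−24=1 → B

OCYWMUWAYKOB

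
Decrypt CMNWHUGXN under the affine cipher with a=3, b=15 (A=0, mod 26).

NZILGTXUI

The inverse of 3 mod 26 is 9, since 3·9=27≡1. Apply D(y)=9·(y−15) mod 26:
C(2): 9·(2−15)=-117≡13 → N
M(12): 9·(12−15)=-27≡25 → Z
N(13): 9·(13−15)=-18≡8 → I
W(22): 9·(22−15)=63≡11 → L
H(7): 9·(7−15)=-72≡6 → G
U(20): 9·(20−15)=45≡19 → T
G(6): 9·(6−15)=-81≡23 → X
X(23): 9·(23−15)=72≡20 → U
N(13): 9·(13−15)=-18≡8 → I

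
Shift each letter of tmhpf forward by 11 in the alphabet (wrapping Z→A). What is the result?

exsaq

t(19): 19+11=30≡4 → e
m(12): 12+11=23 → x
h(7): 7+11=18 → s
p(15): 15+11=26≡0 → a
f(5): 5+11=16 → q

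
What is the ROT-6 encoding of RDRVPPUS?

XJXBVVAY

R(17): 17+6=23 → X
D(3): 3+6=9 → J
R(17): 17+6=23 → X
V(21): 21+6=27≡1 → B
P(15): 15+6=21 → V
P(15): 15+6=21 → V
U(20): 20+6=26≡0 → A
S(18): 18+6=24 → Y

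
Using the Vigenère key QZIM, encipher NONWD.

DNVIT

Repeat the key across the message: QZIMQ
N(13)+Q(16): 29≡3 → D
O(14)+Z(25): 39≡13 → N
N(13)+I(8): 21 → V
W(22)+M(12): 34≡8 → I
D(3)+Q(16): 19 → T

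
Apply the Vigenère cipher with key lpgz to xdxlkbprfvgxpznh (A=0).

Repeat the key across the message: lpgzlpgzlpgzlpgz
x(23)+l(11): 34≡8 → i
d(3)+p(15): 18 → s
x(23)+g(6): 29≡3 → d
l(11)+z(25): 36≡10 → k
k(10)+l(11): 21 → v
b(1)+p(15): 16 → q
p(15)+g(6): 21 → v
r(17)+z(25): 42≡16 → q
f(5)+l(11): 16 → q
v(21)+p(15): 36≡10 → k
g(6)+g(6): 12 → m
x(23)+z(25): 48≡22 → w
p(15)+l(11): 26≡0 → a
z(25)+p(15): 40≡14 → o
n(13)+g(6): 19 → t
h(7)+z(25): 32≡6 → g

isdkvqvqqkmwaotg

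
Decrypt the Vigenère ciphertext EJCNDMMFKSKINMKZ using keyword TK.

Repeat the key across the ciphertext: TKTKTKTKTKTKTKTK
E(4)−T(19): -15≡11 → L
J(9)−K(10): -1≡25 → Z
C(2)−T(19): -17≡9 → J
N(13)−K(10): 3 → D
D(3)−T(19): -16≡10 → K
M(12)−K(10): 2 → C
M(12)−T(19): -7≡19 → T
F(5)−K(10): -5≡21 → V
K(10)−T(19): -9≡17 → R
S(18)−K(10): 8 → I
K(10)−T(19): -9≡17 → R
I(8)−K(10): -2≡24 → Y
N(13)−T(19): -6≡20 → U
M(12)−K(10): 2 → C
K(10)−T(19): -9≡17 → R
Z(25)−K(10): 15 → P

LZJDKCTVRIRYUCRP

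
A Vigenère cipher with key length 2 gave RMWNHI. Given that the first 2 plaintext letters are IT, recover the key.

Subtract each crib letter from the matching ciphertext letter (mod 26):
R(17)−I(8)=9 → J
M(12)−T(19)=-7≡19 → T

JT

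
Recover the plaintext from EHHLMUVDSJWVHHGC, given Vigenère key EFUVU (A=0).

ACNQSQQJXPSQNMMY

Repeat the key across the ciphertext: EFUVUEFUVUEFUVUE
E(4)−E(4): 0 → A
H(7)−F(5): 2 → C
H(7)−U(20): -13≡13 → N
L(11)−V(21): -10≡16 → Q
M(12)−U(20): -8≡18 → S
U(20)−E(4): 16 → Q
V(21)−F(5): 16 → Q
D(3)−U(20): -17≡9 → J
S(18)−V(21): -3≡23 → X
J(9)−U(20): -11≡15 → P
W(22)−E(4): 18 → S
V(21)−F(5): 16 → Q
H(7)−U(20): -13≡13 → N
H(7)−V(21): -14≡12 → M
G(6)−U(20): -14≡12 → M
C(2)−E(4): -2≡24 → Y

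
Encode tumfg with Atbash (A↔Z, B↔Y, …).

t(19) → g(6)
u(20) → f(5)
m(12) → n(13)
f(5) → u(20)
g(6) → t(19)

gfnut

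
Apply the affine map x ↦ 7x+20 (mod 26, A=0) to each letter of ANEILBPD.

A(0): 7·0+20=20 → U
N(13): 7·13+20=111≡7 → H
E(4): 7·4+20=48≡22 → W
I(8): 7·8+20=76≡24 → Y
L(11): 7·11+20=97≡19 → T
B(1): 7·1+20=27≡1 → B
P(15): 7·15+20=125≡21 → V
D(3): 7·3+20=41≡15 → P

UHWYTBVP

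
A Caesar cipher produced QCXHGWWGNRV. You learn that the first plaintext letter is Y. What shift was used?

18

From the crib: Q(16)−Y(24)=-8≡18, so the shift is 18.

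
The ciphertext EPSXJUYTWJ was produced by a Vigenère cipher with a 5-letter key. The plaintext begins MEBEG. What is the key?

Subtract each crib letter from the matching ciphertext letter (mod 26):
E(4)−M(12)=-8≡18 → S
P(15)−E(4)=11 → L
S(18)−B(1)=17 → R
X(23)−E(4)=19 → T
J(9)−G(6)=3 → D

SLRTD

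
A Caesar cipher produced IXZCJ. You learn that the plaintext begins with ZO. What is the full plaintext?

ZOQTA

From the crib: I(8)−Z(25)=-17≡9, so the shift is 9.
Subtract 9 from each ciphertext letter:
I(8): 8−9=-1≡25 → Z
X(23): 23−9=14 → O
Z(25): 25−9=16 → Q
C(2): 2−9=-7≡19 → T
J(9): 9−9=0 → A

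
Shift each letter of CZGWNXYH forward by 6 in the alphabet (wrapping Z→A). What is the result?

IFMCTDEN

C(2): 2+6=8 → I
Z(25): 25+6=31≡5 → F
G(6): 6+6=12 → M
W(22): 22+6=28≡2 → C
N(13): 13+6=19 → T
X(23): 23+6=29≡3 → D
Y(24): 24+6=30≡4 → E
H(7): 7+6=13 → N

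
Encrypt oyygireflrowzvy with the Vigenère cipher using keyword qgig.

Repeat the key across the message: qgigqgigqgigqgi
o(14)+q(16): 30≡4 → e
y(24)+g(6): 30≡4 → e
y(24)+i(8): 32≡6 → g
g(6)+g(6): 12 → m
i(8)+q(16): 24 → y
r(17)+g(6): 23 → x
e(4)+i(8): 12 → m
f(5)+g(6): 11 → l
l(11)+q(16): 27≡1 → b
r(17)+g(6): 23 → x
o(14)+i(8): 22 → w
w(22)+g(6): 28≡2 → c
z(25)+q(16): 41≡15 → p
v(21)+g(6): 27≡1 → b
y(24)+i(8): 32≡6 → g

eegmyxmlbxwcpbg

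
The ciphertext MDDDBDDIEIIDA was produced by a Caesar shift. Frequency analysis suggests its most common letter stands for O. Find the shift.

15

The most frequent ciphertext letter is D (appears 6 times).
D is position 3; O is position 14.
Shift = -11≡15.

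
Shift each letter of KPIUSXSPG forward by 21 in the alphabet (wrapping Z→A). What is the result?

K(10): 10+21=31≡5 → F
P(15): 15+21=36≡10 → K
I(8): 8+21=29≡3 → D
U(20): 20+21=41≡15 → P
S(18): 18+21=39≡13 → N
X(23): 23+21=44≡18 → S
S(18): 18+21=39≡13 → N
P(15): 15+21=36≡10 → K
G(6): 6+21=27≡1 → B

FKDPNSNKB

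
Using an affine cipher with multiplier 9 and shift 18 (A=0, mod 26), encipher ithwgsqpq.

i(8): 9·8+18=90≡12 → m
t(19): 9·19+18=189≡7 → h
h(7): 9·7+18=81≡3 → d
w(22): 9·22+18=216≡8 → i
g(6): 9·6+18=72≡20 → u
s(18): 9·18+18=180≡24 → y
q(16): 9·16+18=162≡6 → g
p(15): 9·15+18=153≡23 → x
q(16): 9·16+18=162≡6 → g

mhdiuygxg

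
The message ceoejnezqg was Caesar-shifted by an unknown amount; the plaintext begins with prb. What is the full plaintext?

From the crib: c(2)−p(15)=-13≡13, so the shift is 13.
Subtract 13 from each ciphertext letter:
c(2): 2−13=-11≡15 → p
e(4): 4−13=-9≡17 → r
o(14): 14−13=1 → b
e(4): 4−13=-9≡17 → r
j(9): 9−13=-4≡22 → w
n(13): 13−13=0 → a
e(4): 4−13=-9≡17 → r
z(25): 25−13=12 → m
q(16): 16−13=3 → d
g(6): 6−13=-7≡19 → t

prbrwarmdt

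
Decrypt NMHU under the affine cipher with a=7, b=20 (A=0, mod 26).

The inverse of 7 mod 26 is 15, since 7·15=105≡1. Apply D(y)=15·(y−20) mod 26:
N(13): 15·(13−20)=-105≡25 → Z
M(12): 15·(12−20)=-120≡10 → K
H(7): 15·(7−20)=-195≡13 → N
U(20): 15·(20−20)=0 → A

ZKNA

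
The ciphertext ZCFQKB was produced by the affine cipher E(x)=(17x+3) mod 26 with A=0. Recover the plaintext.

MDUNFG

The inverse of 17 mod 26 is 23, since 17·23=391≡1. Apply D(y)=23·(y−3) mod 26:
Z(25): 23·(25−3)=506≡12 → M
C(2): 23·(2−3)=-23≡3 → D
F(5): 23·(5−3)=46≡20 → U
Q(16): 23·(16−3)=299≡13 → N
K(10): 23·(10−3)=161≡5 → F
B(1): 23·(1−3)=-46≡6 → G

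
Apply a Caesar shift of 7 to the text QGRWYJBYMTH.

Q(16): 16+7=23 → X
G(6): 6+7=13 → N
R(17): 17+7=24 → Y
W(22): 22+7=29≡3 → D
Y(24): 24+7=31≡5 → F
J(9): 9+7=16 → Q
B(1): 1+7=8 → I
Y(24): 24+7=31≡5 → F
M(12): 12+7=19 → T
T(19): 19+7=26≡0 → A
H(7): 7+7=14 → O

XNYDFQIFTAO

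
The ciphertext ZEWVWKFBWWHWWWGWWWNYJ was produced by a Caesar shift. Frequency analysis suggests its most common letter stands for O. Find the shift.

8

The most frequent ciphertext letter is W (appears 10 times).
W is position 22; O is position 14.
Shift = 8.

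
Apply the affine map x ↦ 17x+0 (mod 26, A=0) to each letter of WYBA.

KSRA

W(22): 17·22+0=374≡10 → K
Y(24): 17·24+0=408≡18 → S
B(1): 17·1+0=17 → R
A(0): 17·0+0=0 → A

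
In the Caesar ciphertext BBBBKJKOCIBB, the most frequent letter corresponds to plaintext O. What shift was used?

13

The most frequent ciphertext letter is B (appears 6 times).
B is position 1; O is position 14.
Shift = -13≡13.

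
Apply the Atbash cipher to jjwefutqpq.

j(9) → q(16)
j(9) → q(16)
w(22) → d(3)
e(4) → v(21)
f(5) → u(20)
u(20) → f(5)
t(19) → g(6)
q(16) → j(9)
p(15) → k(10)
q(16) → j(9)

qqdvufgjkj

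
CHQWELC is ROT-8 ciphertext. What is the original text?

UZIOWDU

C(2): 2−8=-6≡20 → U
H(7): 7−8=-1≡25 → Z
Q(16): 16−8=8 → I
W(22): 22−8=14 → O
E(4): 4−8=-4≡22 → W
L(11): 11−8=3 → D
C(2): 2−8=-6≡20 → U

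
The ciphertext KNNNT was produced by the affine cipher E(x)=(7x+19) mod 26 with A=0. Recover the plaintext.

The inverse of 7 mod 26 is 15, since 7·15=105≡1. Apply D(y)=15·(y−19) mod 26:
K(10): 15·(10−19)=-135≡21 → V
N(13): 15·(13−19)=-90≡14 → O
N(13): 15·(13−19)=-90≡14 → O
N(13): 15·(13−19)=-90≡14 → O
T(19): 15·(19−19)=0 → A

VOOOA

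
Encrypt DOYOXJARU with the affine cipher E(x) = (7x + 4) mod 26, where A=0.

ZYQYJPETO

D(3): 7·3+4=25 → Z
O(14): 7·14+4=102≡24 → Y
Y(24): 7·24+4=172≡16 → Q
O(14): 7·14+4=102≡24 → Y
X(23): 7·23+4=165≡9 → J
J(9): 7·9+4=67≡15 → P
A(0): 7·0+4=4 → E
R(17): 7·17+4=123≡19 → T
U(20): 7·20+4=144≡14 → O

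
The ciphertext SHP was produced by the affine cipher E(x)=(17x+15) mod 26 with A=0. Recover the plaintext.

RYA

The inverse of 17 mod 26 is 23, since 17·23=391≡1. Apply D(y)=23·(y−15) mod 26:
S(18): 23·(18−15)=69≡17 → R
H(7): 23·(7−15)=-184≡24 → Y
P(15): 23·(15−15)=0 → A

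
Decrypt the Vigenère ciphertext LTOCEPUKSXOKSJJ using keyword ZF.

Repeat the key across the ciphertext: ZFZFZFZFZFZFZFZ
L(11)−Z(25): -14≡12 → M
T(19)−F(5): 14 → O
O(14)−Z(25): -11≡15 → P
C(2)−F(5): -3≡23 → X
E(4)−Z(25): -21≡5 → F
P(15)−F(5): 10 → K
U(20)−Z(25): -5≡21 → V
K(10)−F(5): 5 → F
S(18)−Z(25): -7≡19 → T
X(23)−F(5): 18 → S
O(14)−Z(25): -11≡15 → P
K(10)−F(5): 5 → F
S(18)−Z(25): -7≡19 → T
J(9)−F(5): 4 → E
J(9)−Z(25): -16≡10 → K

MOPXFKVFTSPFTEK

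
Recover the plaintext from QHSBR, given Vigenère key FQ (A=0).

LRNLM

Repeat the key across the ciphertext: FQFQF
Q(16)−F(5): 11 → L
H(7)−Q(16): -9≡17 → R
S(18)−F(5): 13 → N
B(1)−Q(16): -15≡11 → L
R(17)−F(5): 12 → M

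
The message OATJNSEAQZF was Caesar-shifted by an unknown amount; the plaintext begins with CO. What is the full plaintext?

COHXBGSOENT

From the crib: O(14)−C(2)=12, so the shift is 12.
Subtract 12 from each ciphertext letter:
O(14): 14−12=2 → C
A(0): 0−12=-12≡14 → O
T(19): 19−12=7 → H
J(9): 9−12=-3≡23 → X
N(13): 13−12=1 → B
S(18): 18−12=6 → G
E(4): 4−12=-8≡18 → S
A(0): 0−12=-12≡14 → O
Q(16): 16−12=4 → E
Z(25): 25−12=13 → N
F(5): 5−12=-7≡19 → T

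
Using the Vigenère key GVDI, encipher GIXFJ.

MDANP

Repeat the key across the message: GVDIG
G(6)+G(6): 12 → M
I(8)+V(21): 29≡3 → D
X(23)+D(3): 26≡0 → A
F(5)+I(8): 13 → N
J(9)+G(6): 15 → P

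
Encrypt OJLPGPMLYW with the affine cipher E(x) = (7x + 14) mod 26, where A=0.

O(14): 7·14+14=112≡8 → I
J(9): 7·9+14=77≡25 → Z
L(11): 7·11+14=91≡13 → N
P(15): 7·15+14=119≡15 → P
G(6): 7·6+14=56≡4 → E
P(15): 7·15+14=119≡15 → P
M(12): 7·12+14=98≡20 → U
L(11): 7·11+14=91≡13 → N
Y(24): 7·24+14=182≡0 → A
W(22): 7·22+14=168≡12 → M

IZNPEPUNAM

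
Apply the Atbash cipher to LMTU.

ONGF

L(11) → O(14)
M(12) → N(13)
T(19) → G(6)
U(20) → F(5)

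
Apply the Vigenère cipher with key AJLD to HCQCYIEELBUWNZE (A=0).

Repeat the key across the message: AJLDAJLDAJLDAJL
H(7)+A(0): 7 → H
C(2)+J(9): 11 → L
Q(16)+L(11): 27≡1 → B
C(2)+D(3): 5 → F
Y(24)+A(0): 24 → Y
I(8)+J(9): 17 → R
E(4)+L(11): 15 → P
E(4)+D(3): 7 → H
L(11)+A(0): 11 → L
B(1)+J(9): 10 → K
U(20)+L(11): 31≡5 → F
W(22)+D(3): 25 → Z
N(13)+A(0): 13 → N
Z(25)+J(9): 34≡8 → I
E(4)+L(11): 15 → P

HLBFYRPHLKFZNIP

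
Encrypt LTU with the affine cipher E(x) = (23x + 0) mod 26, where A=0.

TVS

L(11): 23·11+0=253≡19 → T
T(19): 23·19+0=437≡21 → V
U(20): 23·20+0=460≡18 → S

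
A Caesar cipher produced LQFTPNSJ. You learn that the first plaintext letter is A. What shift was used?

11

From the crib: L(11)−A(0)=11, so the shift is 11.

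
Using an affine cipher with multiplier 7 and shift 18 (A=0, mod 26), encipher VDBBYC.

V(21): 7·21+18=165≡9 → J
D(3): 7·3+18=39≡13 → N
B(1): 7·1+18=25 → Z
B(1): 7·1+18=25 → Z
Y(24): 7·24+18=186≡4 → E
C(2): 7·2+18=32≡6 → G

JNZZEG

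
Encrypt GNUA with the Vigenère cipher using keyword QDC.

WQWQ

Repeat the key across the message: QDCQ
G(6)+Q(16): 22 → W
N(13)+D(3): 16 → Q
U(20)+C(2): 22 → W
A(0)+Q(16): 16 → Q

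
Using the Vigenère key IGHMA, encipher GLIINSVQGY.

ORPUNABXSY

Repeat the key across the message: IGHMAIGHMA
G(6)+I(8): 14 → O
L(11)+G(6): 17 → R
I(8)+H(7): 15 → P
I(8)+M(12): 20 → U
N(13)+A(0): 13 → N
S(18)+I(8): 26≡0 → A
V(21)+G(6): 27≡1 → B
Q(16)+H(7): 23 → X
G(6)+M(12): 18 → S
Y(24)+A(0): 24 → Y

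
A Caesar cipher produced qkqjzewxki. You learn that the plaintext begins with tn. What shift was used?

From the crib: q(16)−t(19)=-3≡23, so the shift is 23.

23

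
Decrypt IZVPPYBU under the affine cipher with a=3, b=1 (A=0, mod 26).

LIYWWZAP

The inverse of 3 mod 26 is 9, since 3·9=27≡1. Apply D(y)=9·(y−1) mod 26:
I(8): 9·(8−1)=63≡11 → L
Z(25): 9·(25−1)=216≡8 → I
V(21): 9·(21−1)=180≡24 → Y
P(15): 9·(15−1)=126≡22 → W
P(15): 9·(15−1)=126≡22 → W
Y(24): 9·(24−1)=207≡25 → Z
B(1): 9·(1−1)=0 → A
U(20): 9·(20−1)=171≡15 → P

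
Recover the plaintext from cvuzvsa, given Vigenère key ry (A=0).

lxdbeuj

Repeat the key across the ciphertext: ryryryr
c(2)−r(17): -15≡11 → l
v(21)−y(24): -3≡23 → x
u(20)−r(17): 3 → d
z(25)−y(24): 1 → b
v(21)−r(17): 4 → e
s(18)−y(24): -6≡20 → u
a(0)−r(17): -17≡9 → j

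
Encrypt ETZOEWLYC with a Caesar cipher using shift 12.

QFLAQIXKO

E(4): 4+12=16 → Q
T(19): 19+12=31≡5 → F
Z(25): 25+12=37≡11 → L
O(14): 14+12=26≡0 → A
E(4): 4+12=16 → Q
W(22): 22+12=34≡8 → I
L(11): 11+12=23 → X
Y(24): 24+12=36≡10 → K
C(2): 2+12=14 → O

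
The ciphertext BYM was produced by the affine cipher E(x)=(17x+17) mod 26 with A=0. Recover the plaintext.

The inverse of 17 mod 26 is 23, since 17·23=391≡1. Apply D(y)=23·(y−17) mod 26:
B(1): 23·(1−17)=-368≡22 → W
Y(24): 23·(24−17)=161≡5 → F
M(12): 23·(12−17)=-115≡15 → P

WFP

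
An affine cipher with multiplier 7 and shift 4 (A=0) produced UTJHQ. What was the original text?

The inverse of 7 mod 26 is 15, since 7·15=105≡1. Apply D(y)=15·(y−4) mod 26:
U(20): 15·(20−4)=240≡6 → G
T(19): 15·(19−4)=225≡17 → R
J(9): 15·(9−4)=75≡23 → X
H(7): 15·(7−4)=45≡19 → T
Q(16): 15·(16−4)=180≡24 → Y

GRXTY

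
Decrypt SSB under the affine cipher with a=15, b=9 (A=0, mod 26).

LLW

The inverse of 15 mod 26 is 7, since 15·7=105≡1. Apply D(y)=7·(y−9) mod 26:
S(18): 7·(18−9)=63≡11 → L
S(18): 7·(18−9)=63≡11 → L
B(1): 7·(1−9)=-56≡22 → W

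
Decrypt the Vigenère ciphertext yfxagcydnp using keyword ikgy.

Repeat the key across the ciphertext: ikgyikgyik
y(24)−i(8): 16 → q
f(5)−k(10): -5≡21 → v
x(23)−g(6): 17 → r
a(0)−y(24): -24≡2 → c
g(6)−i(8): -2≡24 → y
c(2)−k(10): -8≡18 → s
y(24)−g(6): 18 → s
d(3)−y(24): -21≡5 → f
n(13)−i(8): 5 → f
p(15)−k(10): 5 → f

qvrcyssfff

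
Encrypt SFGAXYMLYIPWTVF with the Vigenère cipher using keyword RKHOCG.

JPNOZEDVFWRCKFM

Repeat the key across the message: RKHOCGRKHOCGRKH
S(18)+R(17): 35≡9 → J
F(5)+K(10): 15 → P
G(6)+H(7): 13 → N
A(0)+O(14): 14 → O
X(23)+C(2): 25 → Z
Y(24)+G(6): 30≡4 → E
M(12)+R(17): 29≡3 → D
L(11)+K(10): 21 → V
Y(24)+H(7): 31≡5 → F
I(8)+O(14): 22 → W
P(15)+C(2): 17 → R
W(22)+G(6): 28≡2 → C
T(19)+R(17): 36≡10 → K
V(21)+K(10): 31≡5 → F
F(5)+H(7): 12 → M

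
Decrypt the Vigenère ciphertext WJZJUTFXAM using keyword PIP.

Repeat the key across the ciphertext: PIPPIPPIPP
W(22)−P(15): 7 → H
J(9)−I(8): 1 → B
Z(25)−P(15): 10 → K
J(9)−P(15): -6≡20 → U
U(20)−I(8): 12 → M
T(19)−P(15): 4 → E
F(5)−P(15): -10≡16 → Q
X(23)−I(8): 15 → P
A(0)−P(15): -15≡11 → L
M(12)−P(15): -3≡23 → X

HBKUMEQPLX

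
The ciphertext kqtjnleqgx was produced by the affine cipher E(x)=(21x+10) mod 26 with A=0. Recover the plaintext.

The inverse of 21 mod 26 is 5, since 21·5=105≡1. Apply D(y)=5·(y−10) mod 26:
k(10): 5·(10−10)=0 → a
q(16): 5·(16−10)=30≡4 → e
t(19): 5·(19−10)=45≡19 → t
j(9): 5·(9−10)=-5≡21 → v
n(13): 5·(13−10)=15 → p
l(11): 5·(11−10)=5 → f
e(4): 5·(4−10)=-30≡22 → w
q(16): 5·(16−10)=30≡4 → e
g(6): 5·(6−10)=-20≡6 → g
x(23): 5·(23−10)=65≡13 → n

aetvpfwegn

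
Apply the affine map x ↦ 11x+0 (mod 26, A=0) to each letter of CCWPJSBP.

WWIJVQLJ

C(2): 11·2+0=22 → W
C(2): 11·2+0=22 → W
W(22): 11·22+0=242≡8 → I
P(15): 11·15+0=165≡9 → J
J(9): 11·9+0=99≡21 → V
S(18): 11·18+0=198≡16 → Q
B(1): 11·1+0=11 → L
P(15): 11·15+0=165≡9 → J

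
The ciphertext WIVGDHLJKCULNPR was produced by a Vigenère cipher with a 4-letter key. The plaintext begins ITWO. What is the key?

OPZS

Subtract each crib letter from the matching ciphertext letter (mod 26):
W(22)−I(8)=14 → O
I(8)−T(19)=-11≡15 → P
V(21)−W(22)=-1≡25 → Z
G(6)−O(14)=-8≡18 → S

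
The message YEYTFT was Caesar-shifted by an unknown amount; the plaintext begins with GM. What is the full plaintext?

GMGBNB

From the crib: Y(24)−G(6)=18, so the shift is 18.
Subtract 18 from each ciphertext letter:
Y(24): 24−18=6 → G
E(4): 4−18=-14≡12 → M
Y(24): 24−18=6 → G
T(19): 19−18=1 → B
F(5): 5−18=-13≡13 → N
T(19): 19−18=1 → B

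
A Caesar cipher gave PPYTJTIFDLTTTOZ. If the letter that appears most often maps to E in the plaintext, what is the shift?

15

The most frequent ciphertext letter is T (appears 5 times).
T is position 19; E is position 4.
Shift = 15.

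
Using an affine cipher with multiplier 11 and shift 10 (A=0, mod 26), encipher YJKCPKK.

Y(24): 11·24+10=274≡14 → O
J(9): 11·9+10=109≡5 → F
K(10): 11·10+10=120≡16 → Q
C(2): 11·2+10=32≡6 → G
P(15): 11·15+10=175≡19 → T
K(10): 11·10+10=120≡16 → Q
K(10): 11·10+10=120≡16 → Q

OFQGTQQ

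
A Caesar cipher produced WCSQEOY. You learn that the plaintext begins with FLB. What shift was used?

17

From the crib: W(22)−F(5)=17, so the shift is 17.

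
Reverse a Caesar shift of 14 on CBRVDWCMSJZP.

C(2): 2−14=-12≡14 → O
B(1): 1−14=-13≡13 → N
R(17): 17−14=3 → D
V(21): 21−14=7 → H
D(3): 3−14=-11≡15 → P
W(22): 22−14=8 → I
C(2): 2−14=-12≡14 → O
M(12): 12−14=-2≡24 → Y
S(18): 18−14=4 → E
J(9): 9−14=-5≡21 → V
Z(25): 25−14=11 → L
P(15): 15−14=1 → B

ONDHPIOYEVLB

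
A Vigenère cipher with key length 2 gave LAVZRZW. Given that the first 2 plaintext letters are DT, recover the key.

IH

Subtract each crib letter from the matching ciphertext letter (mod 26):
L(11)−D(3)=8 → I
A(0)−T(19)=-19≡7 → H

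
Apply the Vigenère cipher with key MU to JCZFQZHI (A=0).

VWLZCTTC

Repeat the key across the message: MUMUMUMU
J(9)+M(12): 21 → V
C(2)+U(20): 22 → W
Z(25)+M(12): 37≡11 → L
F(5)+U(20): 25 → Z
Q(16)+M(12): 28≡2 → C
Z(25)+U(20): 45≡19 → T
H(7)+M(12): 19 → T
I(8)+U(20): 28≡2 → C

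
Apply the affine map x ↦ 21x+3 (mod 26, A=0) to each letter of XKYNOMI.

SFNQLVP

X(23): 21·23+3=486≡18 → S
K(10): 21·10+3=213≡5 → F
Y(24): 21·24+3=507≡13 → N
N(13): 21·13+3=276≡16 → Q
O(14): 21·14+3=297≡11 → L
M(12): 21·12+3=255≡21 → V
I(8): 21·8+3=171≡15 → P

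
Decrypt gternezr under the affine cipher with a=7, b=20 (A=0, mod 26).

yluhzuxh

The inverse of 7 mod 26 is 15, since 7·15=105≡1. Apply D(y)=15·(y−20) mod 26:
g(6): 15·(6−20)=-210≡24 → y
t(19): 15·(19−20)=-15≡11 → l
e(4): 15·(4−20)=-240≡20 → u
r(17): 15·(17−20)=-45≡7 → h
n(13): 15·(13−20)=-105≡25 → z
e(4): 15·(4−20)=-240≡20 → u
z(25): 15·(25−20)=75≡23 → x
r(17): 15·(17−20)=-45≡7 → h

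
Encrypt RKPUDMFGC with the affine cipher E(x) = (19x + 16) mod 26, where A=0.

R(17): 19·17+16=339≡1 → B
K(10): 19·10+16=206≡24 → Y
P(15): 19·15+16=301≡15 → P
U(20): 19·20+16=396≡6 → G
D(3): 19·3+16=73≡21 → V
M(12): 19·12+16=244≡10 → K
F(5): 19·5+16=111≡7 → H
G(6): 19·6+16=130≡0 → A
C(2): 19·2+16=54≡2 → C

BYPGVKHAC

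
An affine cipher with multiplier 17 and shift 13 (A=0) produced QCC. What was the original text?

The inverse of 17 mod 26 is 23, since 17·23=391≡1. Apply D(y)=23·(y−13) mod 26:
Q(16): 23·(16−13)=69≡17 → R
C(2): 23·(2−13)=-253≡7 → H
C(2): 23·(2−13)=-253≡7 → H

RHH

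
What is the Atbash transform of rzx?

r(17) → i(8)
z(25) → a(0)
x(23) → c(2)

iac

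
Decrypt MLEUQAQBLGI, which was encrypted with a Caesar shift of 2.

KJCSOYOZJEG

M(12): 12−2=10 → K
L(11): 11−2=9 → J
E(4): 4−2=2 → C
U(20): 20−2=18 → S
Q(16): 16−2=14 → O
A(0): 0−2=-2≡24 → Y
Q(16): 16−2=14 → O
B(1): 1−2=-1≡25 → Z
L(11): 11−2=9 → J
G(6): 6−2=4 → E
I(8): 8−2=6 → G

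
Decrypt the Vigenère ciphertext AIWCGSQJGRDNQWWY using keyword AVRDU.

ANFZMSVSDXDSZTCY

Repeat the key across the ciphertext: AVRDUAVRDUAVRDUA
A(0)−A(0): 0 → A
I(8)−V(21): -13≡13 → N
W(22)−R(17): 5 → F
C(2)−D(3): -1≡25 → Z
G(6)−U(20): -14≡12 → M
S(18)−A(0): 18 → S
Q(16)−V(21): -5≡21 → V
J(9)−R(17): -8≡18 → S
G(6)−D(3): 3 → D
R(17)−U(20): -3≡23 → X
D(3)−A(0): 3 → D
N(13)−V(21): -8≡18 → S
Q(16)−R(17): -1≡25 → Z
W(22)−D(3): 19 → T
W(22)−U(20): 2 → C
Y(24)−A(0): 24 → Y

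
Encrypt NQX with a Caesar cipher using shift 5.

N(13): 13+5=18 → S
Q(16): 16+5=21 → V
X(23): 23+5=28≡2 → C

SVC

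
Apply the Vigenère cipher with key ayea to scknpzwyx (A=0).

saonpxayx

Repeat the key across the message: ayeaayeaa
s(18)+a(0): 18 → s
c(2)+y(24): 26≡0 → a
k(10)+e(4): 14 → o
n(13)+a(0): 13 → n
p(15)+a(0): 15 → p
z(25)+y(24): 49≡23 → x
w(22)+e(4): 26≡0 → a
y(24)+a(0): 24 → y
x(23)+a(0): 23 → x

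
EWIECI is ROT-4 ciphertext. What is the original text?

ASEAYE

E(4): 4−4=0 → A
W(22): 22−4=18 → S
I(8): 8−4=4 → E
E(4): 4−4=0 → A
C(2): 2−4=-2≡24 → Y
I(8): 8−4=4 → E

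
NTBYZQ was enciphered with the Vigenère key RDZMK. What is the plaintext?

Repeat the key across the ciphertext: RDZMKR
N(13)−R(17): -4≡22 → W
T(19)−D(3): 16 → Q
B(1)−Z(25): -24≡2 → C
Y(24)−M(12): 12 → M
Z(25)−K(10): 15 → P
Q(16)−R(17): -1≡25 → Z

WQCMPZ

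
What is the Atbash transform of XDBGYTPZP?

CWYTBGKAK

X(23) → C(2)
D(3) → W(22)
B(1) → Y(24)
G(6) → T(19)
Y(24) → B(1)
T(19) → G(6)
P(15) → K(10)
Z(25) → A(0)
P(15) → K(10)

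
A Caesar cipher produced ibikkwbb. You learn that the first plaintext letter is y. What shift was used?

From the crib: i(8)−y(24)=-16≡10, so the shift is 10.

10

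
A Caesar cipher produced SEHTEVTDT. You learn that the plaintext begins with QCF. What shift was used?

2

From the crib: S(18)−Q(16)=2, so the shift is 2.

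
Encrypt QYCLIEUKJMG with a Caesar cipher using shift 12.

Q(16): 16+12=28≡2 → C
Y(24): 24+12=36≡10 → K
C(2): 2+12=14 → O
L(11): 11+12=23 → X
I(8): 8+12=20 → U
E(4): 4+12=16 → Q
U(20): 20+12=32≡6 → G
K(10): 10+12=22 → W
J(9): 9+12=21 → V
M(12): 12+12=24 → Y
G(6): 6+12=18 → S

CKOXUQGWVYS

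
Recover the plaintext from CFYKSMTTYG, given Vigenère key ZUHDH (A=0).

Repeat the key across the ciphertext: ZUHDHZUHDH
C(2)−Z(25): -23≡3 → D
F(5)−U(20): -15≡11 → L
Y(24)−H(7): 17 → R
K(10)−D(3): 7 → H
S(18)−H(7): 11 → L
M(12)−Z(25): -13≡13 → N
T(19)−U(20): -1≡25 → Z
T(19)−H(7): 12 → M
Y(24)−D(3): 21 → V
G(6)−H(7): -1≡25 → Z

DLRHLNZMVZ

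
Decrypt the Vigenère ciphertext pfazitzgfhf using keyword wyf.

Repeat the key across the ciphertext: wyfwyfwyfwy
p(15)−w(22): -7≡19 → t
f(5)−y(24): -19≡7 → h
a(0)−f(5): -5≡21 → v
z(25)−w(22): 3 → d
i(8)−y(24): -16≡10 → k
t(19)−f(5): 14 → o
z(25)−w(22): 3 → d
g(6)−y(24): -18≡8 → i
f(5)−f(5): 0 → a
h(7)−w(22): -15≡11 → l
f(5)−y(24): -19≡7 → h

thvdkodialh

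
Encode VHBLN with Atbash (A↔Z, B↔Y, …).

ESYOM

V(21) → E(4)
H(7) → S(18)
B(1) → Y(24)
L(11) → O(14)
N(13) → M(12)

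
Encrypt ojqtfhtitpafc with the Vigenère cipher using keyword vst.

jbjoxaoamksyx

Repeat the key across the message: vstvstvstvstv
o(14)+v(21): 35≡9 → j
j(9)+s(18): 27≡1 → b
q(16)+t(19): 35≡9 → j
t(19)+v(21): 40≡14 → o
f(5)+s(18): 23 → x
h(7)+t(19): 26≡0 → a
t(19)+v(21): 40≡14 → o
i(8)+s(18): 26≡0 → a
t(19)+t(19): 38≡12 → m
p(15)+v(21): 36≡10 → k
a(0)+s(18): 18 → s
f(5)+t(19): 24 → y
c(2)+v(21): 23 → x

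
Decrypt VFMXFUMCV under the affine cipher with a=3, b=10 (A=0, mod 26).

VHSNHMSGV

The inverse of 3 mod 26 is 9, since 3·9=27≡1. Apply D(y)=9·(y−10) mod 26:
V(21): 9·(21−10)=99≡21 → V
F(5): 9·(5−10)=-45≡7 → H
M(12): 9·(12−10)=18 → S
X(23): 9·(23−10)=117≡13 → N
F(5): 9·(5−10)=-45≡7 → H
U(20): 9·(20−10)=90≡12 → M
M(12): 9·(12−10)=18 → S
C(2): 9·(2−10)=-72≡6 → G
V(21): 9·(21−10)=99≡21 → V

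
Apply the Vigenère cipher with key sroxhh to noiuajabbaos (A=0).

ffwrhqsspxvz

Repeat the key across the message: sroxhhsroxhh
n(13)+s(18): 31≡5 → f
o(14)+r(17): 31≡5 → f
i(8)+o(14): 22 → w
u(20)+x(23): 43≡17 → r
a(0)+h(7): 7 → h
j(9)+h(7): 16 → q
a(0)+s(18): 18 → s
b(1)+r(17): 18 → s
b(1)+o(14): 15 → p
a(0)+x(23): 23 → x
o(14)+h(7): 21 → v
s(18)+h(7): 25 → z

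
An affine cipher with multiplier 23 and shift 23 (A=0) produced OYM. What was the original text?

The inverse of 23 mod 26 is 17, since 23·17=391≡1. Apply D(y)=17·(y−23) mod 26:
O(14): 17·(14−23)=-153≡3 → D
Y(24): 17·(24−23)=17 → R
M(12): 17·(12−23)=-187≡21 → V

DRV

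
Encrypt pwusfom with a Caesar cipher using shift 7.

p(15): 15+7=22 → w
w(22): 22+7=29≡3 → d
u(20): 20+7=27≡1 → b
s(18): 18+7=25 → z
f(5): 5+7=12 → m
o(14): 14+7=21 → v
m(12): 12+7=19 → t

wdbzmvt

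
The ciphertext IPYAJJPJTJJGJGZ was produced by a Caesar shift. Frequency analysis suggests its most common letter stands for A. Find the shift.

9

The most frequent ciphertext letter is J (appears 6 times).
J is position 9; A is position 0.
Shift = 9.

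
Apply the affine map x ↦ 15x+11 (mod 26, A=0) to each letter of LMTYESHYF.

UJKHTVMHI

L(11): 15·11+11=176≡20 → U
M(12): 15·12+11=191≡9 → J
T(19): 15·19+11=296≡10 → K
Y(24): 15·24+11=371≡7 → H
E(4): 15·4+11=71≡19 → T
S(18): 15·18+11=281≡21 → V
H(7): 15·7+11=116≡12 → M
Y(24): 15·24+11=371≡7 → H
F(5): 15·5+11=86≡8 → I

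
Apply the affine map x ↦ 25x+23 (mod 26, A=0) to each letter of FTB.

SEW

F(5): 25·5+23=148≡18 → S
T(19): 25·19+23=498≡4 → E
B(1): 25·1+23=48≡22 → W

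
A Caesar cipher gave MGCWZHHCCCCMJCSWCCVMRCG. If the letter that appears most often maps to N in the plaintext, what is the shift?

The most frequent ciphertext letter is C (appears 9 times).
C is position 2; N is position 13.
Shift = -11≡15.

15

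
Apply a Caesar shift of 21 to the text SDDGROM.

S(18): 18+21=39≡13 → N
D(3): 3+21=24 → Y
D(3): 3+21=24 → Y
G(6): 6+21=27≡1 → B
R(17): 17+21=38≡12 → M
O(14): 14+21=35≡9 → J
M(12): 12+21=33≡7 → H

NYYBMJH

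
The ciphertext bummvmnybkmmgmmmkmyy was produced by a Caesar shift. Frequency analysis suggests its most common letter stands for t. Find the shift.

19

The most frequent ciphertext letter is m (appears 9 times).
m is position 12; t is position 19.
Shift = -7≡19.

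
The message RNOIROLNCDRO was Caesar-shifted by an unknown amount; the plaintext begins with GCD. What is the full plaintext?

From the crib: R(17)−G(6)=11, so the shift is 11.
Subtract 11 from each ciphertext letter:
R(17): 17−11=6 → G
N(13): 13−11=2 → C
O(14): 14−11=3 → D
I(8): 8−11=-3≡23 → X
R(17): 17−11=6 → G
O(14): 14−11=3 → D
L(11): 11−11=0 → A
N(13): 13−11=2 → C
C(2): 2−11=-9≡17 → R
D(3): 3−11=-8≡18 → S
R(17): 17−11=6 → G
O(14): 14−11=3 → D

GCDXGDACRSGD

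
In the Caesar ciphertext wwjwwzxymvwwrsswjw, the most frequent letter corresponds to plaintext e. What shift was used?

18

The most frequent ciphertext letter is w (appears 8 times).
w is position 22; e is position 4.
Shift = 18.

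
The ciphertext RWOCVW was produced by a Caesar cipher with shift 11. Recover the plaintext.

R(17): 17−11=6 → G
W(22): 22−11=11 → L
O(14): 14−11=3 → D
C(2): 2−11=-9≡17 → R
V(21): 21−11=10 → K
W(22): 22−11=11 → L

GLDRKL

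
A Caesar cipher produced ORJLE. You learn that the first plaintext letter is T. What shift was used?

From the crib: O(14)−T(19)=-5≡21, so the shift is 21.

21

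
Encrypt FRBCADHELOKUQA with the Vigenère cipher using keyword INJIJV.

NEKKJYPRUWTPYN

Repeat the key across the message: INJIJVINJIJVIN
F(5)+I(8): 13 → N
R(17)+N(13): 30≡4 → E
B(1)+J(9): 10 → K
C(2)+I(8): 10 → K
A(0)+J(9): 9 → J
D(3)+V(21): 24 → Y
H(7)+I(8): 15 → P
E(4)+N(13): 17 → R
L(11)+J(9): 20 → U
O(14)+I(8): 22 → W
K(10)+J(9): 19 → T
U(20)+V(21): 41≡15 → P
Q(16)+I(8): 24 → Y
A(0)+N(13): 13 → N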